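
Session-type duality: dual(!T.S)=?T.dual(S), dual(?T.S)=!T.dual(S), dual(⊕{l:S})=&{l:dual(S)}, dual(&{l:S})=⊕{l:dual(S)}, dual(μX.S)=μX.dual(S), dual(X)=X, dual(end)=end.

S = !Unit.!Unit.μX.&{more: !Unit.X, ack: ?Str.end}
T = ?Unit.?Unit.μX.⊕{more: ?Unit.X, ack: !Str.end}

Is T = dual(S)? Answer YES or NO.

YES

!Unit | ?Unit  ✓
  !Unit | ?Unit  ✓
    μX | μX  ✓ (binder kept)
      &{more,ack} | ⊕{more,ack}  ✓ label sets agree
        [more]
          !Unit | ?Unit  ✓
            X | X  ✓
        [ack]
          ?Str | !Str  ✓
            end | end  ✓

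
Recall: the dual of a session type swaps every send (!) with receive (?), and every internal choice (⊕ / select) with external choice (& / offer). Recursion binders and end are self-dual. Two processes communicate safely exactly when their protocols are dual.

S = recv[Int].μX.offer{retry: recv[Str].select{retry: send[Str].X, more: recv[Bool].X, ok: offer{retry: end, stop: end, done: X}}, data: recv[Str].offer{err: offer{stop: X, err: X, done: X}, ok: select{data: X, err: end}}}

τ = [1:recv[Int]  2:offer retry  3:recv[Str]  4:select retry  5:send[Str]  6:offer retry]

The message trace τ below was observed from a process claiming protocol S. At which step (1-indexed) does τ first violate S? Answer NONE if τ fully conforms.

NONE

[1] recv[Int]  match  cont: μX.…
[2] offer retry  match  cont: recv[Str].select{retry: send[Str].μX.…, more: recv[Bool].μX.…, ok: offer{retry: end, stop: end, done: μX.…}}
[3] recv[Str]  match  cont: select{retry: send[Str].μX.…, more: recv[Bool].μX.…, ok: offer{retry: end, stop: end, done: μX.…}}
[4] select retry  match  cont: send[Str].μX.…
[5] send[Str]  match  cont: μX.…
[6] offer retry  match  cont: recv[Str].select{retry: send[Str].μX.…, more: recv[Bool].μX.…, ok: offer{retry: end, stop: end, done: μX.…}}
τ conforms to S (length 6)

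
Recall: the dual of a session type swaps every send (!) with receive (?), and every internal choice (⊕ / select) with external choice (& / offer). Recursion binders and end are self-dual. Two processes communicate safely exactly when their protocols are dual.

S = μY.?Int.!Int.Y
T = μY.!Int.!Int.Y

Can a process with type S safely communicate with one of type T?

NO

μY | μY  ✓ (rec unchanged)
  ?Int | !Int  ✓
    !Int | !Int  ✗ same direction on both sides — not dual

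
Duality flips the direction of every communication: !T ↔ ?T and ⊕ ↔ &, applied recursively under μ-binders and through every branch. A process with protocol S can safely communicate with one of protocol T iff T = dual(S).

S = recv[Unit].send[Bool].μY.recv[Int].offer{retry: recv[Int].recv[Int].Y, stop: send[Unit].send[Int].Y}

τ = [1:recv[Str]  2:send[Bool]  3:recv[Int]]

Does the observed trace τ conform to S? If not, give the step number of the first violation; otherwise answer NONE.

1

[1] got recv[Str], protocol expects recv[Unit]  ✗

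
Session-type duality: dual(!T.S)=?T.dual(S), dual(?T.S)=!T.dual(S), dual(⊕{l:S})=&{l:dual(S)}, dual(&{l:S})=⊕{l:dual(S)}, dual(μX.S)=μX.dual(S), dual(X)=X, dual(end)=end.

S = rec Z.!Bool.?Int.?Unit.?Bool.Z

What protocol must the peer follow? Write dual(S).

rec Z ↦ rec Z  (binder kept)
  !Bool ↦ ?Bool
    ?Int ↦ !Int
      ?Unit ↦ !Unit
        ?Bool ↦ !Bool
          Z ↦ Z

rec Z.?Bool.!Int.!Unit.!Bool.Z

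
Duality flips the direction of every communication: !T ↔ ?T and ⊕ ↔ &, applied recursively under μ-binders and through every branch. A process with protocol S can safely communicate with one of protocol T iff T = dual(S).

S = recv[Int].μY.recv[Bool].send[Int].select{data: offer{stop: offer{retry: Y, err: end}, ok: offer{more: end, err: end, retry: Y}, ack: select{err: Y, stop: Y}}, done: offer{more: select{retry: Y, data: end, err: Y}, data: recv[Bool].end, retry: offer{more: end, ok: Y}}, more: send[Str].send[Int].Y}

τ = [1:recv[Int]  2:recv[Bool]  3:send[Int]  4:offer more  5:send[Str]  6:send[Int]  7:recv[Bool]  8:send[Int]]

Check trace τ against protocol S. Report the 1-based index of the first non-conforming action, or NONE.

@1 recv[Int]  ✓  cont: μY.…
@2 recv[Bool]  ✓  cont: send[Int].select{data: offer{stop: offer{retry: μY.…, err: end}, ok: offer{more: end, err: end, retry: μY.…}, ack: select{err: μY.…, stop: μY.…}}, done: offer{more: select{retry: μY.…, data: end, err: μY.…}, data: recv[Bool].end, retry: offer{more: end, ok: μY.…}}, more: send[Str].send[Int].μY.…}
@3 send[Int]  ✓  cont: select{data: offer{stop: offer{retry: μY.…, err: end}, ok: offer{more: end, err: end, retry: μY.…}, ack: select{err: μY.…, stop: μY.…}}, done: offer{more: select{retry: μY.…, data: end, err: μY.…}, data: recv[Bool].end, retry: offer{more: end, ok: μY.…}}, more: send[Str].send[Int].μY.…}
@4 got offer more, protocol expects select data or select done or select more  ✗

4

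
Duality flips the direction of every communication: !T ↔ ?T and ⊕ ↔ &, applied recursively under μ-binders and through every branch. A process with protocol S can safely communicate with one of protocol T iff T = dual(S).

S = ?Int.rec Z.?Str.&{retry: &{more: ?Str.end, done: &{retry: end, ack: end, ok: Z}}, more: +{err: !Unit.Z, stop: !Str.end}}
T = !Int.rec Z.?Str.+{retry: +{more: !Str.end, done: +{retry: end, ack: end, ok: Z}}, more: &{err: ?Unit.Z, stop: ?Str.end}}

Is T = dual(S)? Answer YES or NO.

?Int ‖ !Int  match
  rec Z ‖ rec Z  match (binder kept)
    ?Str ‖ ?Str  ✗ same direction on both sides — not dual

NO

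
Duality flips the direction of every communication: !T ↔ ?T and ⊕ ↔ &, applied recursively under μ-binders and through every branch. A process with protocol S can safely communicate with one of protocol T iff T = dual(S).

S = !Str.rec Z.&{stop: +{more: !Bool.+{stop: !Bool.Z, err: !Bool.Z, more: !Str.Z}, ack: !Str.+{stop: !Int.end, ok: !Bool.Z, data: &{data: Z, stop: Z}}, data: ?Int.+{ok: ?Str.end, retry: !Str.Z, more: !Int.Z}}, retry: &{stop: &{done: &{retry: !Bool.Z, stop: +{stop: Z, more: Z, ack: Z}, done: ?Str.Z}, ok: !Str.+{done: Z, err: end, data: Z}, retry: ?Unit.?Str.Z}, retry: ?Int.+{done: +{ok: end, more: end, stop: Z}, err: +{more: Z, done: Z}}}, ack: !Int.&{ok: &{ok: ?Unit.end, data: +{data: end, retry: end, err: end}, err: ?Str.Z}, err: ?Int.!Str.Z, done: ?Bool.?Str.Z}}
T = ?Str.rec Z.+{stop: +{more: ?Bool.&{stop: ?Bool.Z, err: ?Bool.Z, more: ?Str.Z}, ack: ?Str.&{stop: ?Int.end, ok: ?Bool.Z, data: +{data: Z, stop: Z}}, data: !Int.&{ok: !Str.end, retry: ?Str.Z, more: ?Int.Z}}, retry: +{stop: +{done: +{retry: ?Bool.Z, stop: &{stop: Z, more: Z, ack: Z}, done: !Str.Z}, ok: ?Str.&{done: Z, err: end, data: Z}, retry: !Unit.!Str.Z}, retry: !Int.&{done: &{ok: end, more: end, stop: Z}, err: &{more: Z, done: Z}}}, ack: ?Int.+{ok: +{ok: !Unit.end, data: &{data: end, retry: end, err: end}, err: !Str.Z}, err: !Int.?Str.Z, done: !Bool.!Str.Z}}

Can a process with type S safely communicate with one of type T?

NO

!Str vs ?Str  ✓
  rec Z vs rec Z  ✓ (rec unchanged)
    &{stop,retry,ack} vs +{stop,retry,ack}  ✓ labels match
      case stop:
        +{more,ack,data} vs +{more,ack,data}  ✗ choice polarity not flipped — not dual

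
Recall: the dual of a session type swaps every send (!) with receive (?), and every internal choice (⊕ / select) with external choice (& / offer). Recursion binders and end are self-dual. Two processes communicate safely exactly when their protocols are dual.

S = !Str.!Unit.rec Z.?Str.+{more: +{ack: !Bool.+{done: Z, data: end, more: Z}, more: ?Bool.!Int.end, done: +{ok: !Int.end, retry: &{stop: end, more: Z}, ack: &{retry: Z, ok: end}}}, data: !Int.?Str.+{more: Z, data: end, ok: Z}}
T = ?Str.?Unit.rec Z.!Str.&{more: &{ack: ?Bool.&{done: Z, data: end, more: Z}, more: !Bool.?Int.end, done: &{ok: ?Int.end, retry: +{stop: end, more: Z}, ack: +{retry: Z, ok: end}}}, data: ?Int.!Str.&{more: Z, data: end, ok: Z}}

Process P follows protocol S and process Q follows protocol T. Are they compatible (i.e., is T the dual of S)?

!Str vs ?Str  ✓
  !Unit vs ?Unit  ✓
    rec Z vs rec Z  ✓ (rec unchanged)
      ?Str vs !Str  ✓
        +{more,data} vs &{more,data}  ✓ same labels
          • more:
            +{ack,more,done} vs &{ack,more,done}  ✓ same labels
              • ack:
                !Bool vs ?Bool  ✓
                  +{done,data,more} vs &{done,data,more}  ✓ same labels
                    • done:
                      Z vs Z  ✓
                    • data:
                      end vs end  ✓
                    • more:
                      Z vs Z  ✓
              • more:
                ?Bool vs !Bool  ✓
                  !Int vs ?Int  ✓
                    end vs end  ✓
              • done:
                +{ok,retry,ack} vs &{ok,retry,ack}  ✓ same labels
                  • ok:
                    !Int vs ?Int  ✓
                      end vs end  ✓
                  • retry:
                    &{stop,more} vs +{stop,more}  ✓ same labels
                      • stop:
                        end vs end  ✓
                      • more:
                        Z vs Z  ✓
                  • ack:
                    &{retry,ok} vs +{retry,ok}  ✓ same labels
                      • retry:
                        Z vs Z  ✓
                      • ok:
                        end vs end  ✓
          • data:
            !Int vs ?Int  ✓
              ?Str vs !Str  ✓
                +{more,data,ok} vs &{more,data,ok}  ✓ same labels
                  • more:
                    Z vs Z  ✓
                  • data:
                    end vs end  ✓
                  • ok:
                    Z vs Z  ✓

YES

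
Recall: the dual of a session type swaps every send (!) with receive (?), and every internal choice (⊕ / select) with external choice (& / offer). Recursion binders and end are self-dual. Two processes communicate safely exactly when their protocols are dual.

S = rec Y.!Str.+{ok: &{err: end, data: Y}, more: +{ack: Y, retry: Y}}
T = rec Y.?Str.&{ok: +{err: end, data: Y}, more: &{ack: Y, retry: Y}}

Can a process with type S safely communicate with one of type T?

rec Y vs rec Y  match (rec unchanged)
  !Str vs ?Str  match
    +{ok,more} vs &{ok,more}  match label sets agree
      [ok]
        &{err,data} vs +{err,data}  match label sets agree
          [err]
            end vs end  match
          [data]
            Y vs Y  match
      [more]
        +{ack,retry} vs &{ack,retry}  match label sets agree
          [ack]
            Y vs Y  match
          [retry]
            Y vs Y  match

YES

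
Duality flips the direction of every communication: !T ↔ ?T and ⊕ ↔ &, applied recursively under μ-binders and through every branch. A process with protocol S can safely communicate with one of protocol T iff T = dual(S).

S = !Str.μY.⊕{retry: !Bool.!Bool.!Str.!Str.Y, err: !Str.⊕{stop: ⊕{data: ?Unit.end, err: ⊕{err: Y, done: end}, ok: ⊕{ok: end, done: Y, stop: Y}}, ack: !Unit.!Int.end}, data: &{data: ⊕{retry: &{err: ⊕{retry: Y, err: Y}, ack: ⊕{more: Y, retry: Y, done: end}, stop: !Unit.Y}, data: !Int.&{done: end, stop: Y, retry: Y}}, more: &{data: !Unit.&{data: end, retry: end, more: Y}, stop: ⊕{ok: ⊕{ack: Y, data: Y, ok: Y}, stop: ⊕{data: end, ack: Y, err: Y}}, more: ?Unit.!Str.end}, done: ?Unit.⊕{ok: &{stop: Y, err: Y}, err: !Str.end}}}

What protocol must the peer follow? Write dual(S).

?Str.μY.&{retry: ?Bool.?Bool.?Str.?Str.Y, err: ?Str.&{stop: &{data: !Unit.end, err: &{err: Y, done: end}, ok: &{ok: end, done: Y, stop: Y}}, ack: ?Unit.?Int.end}, data: ⊕{data: &{retry: ⊕{err: &{retry: Y, err: Y}, ack: &{more: Y, retry: Y, done: end}, stop: ?Unit.Y}, data: ?Int.⊕{done: end, stop: Y, retry: Y}}, more: ⊕{data: ?Unit.⊕{data: end, retry: end, more: Y}, stop: &{ok: &{ack: Y, data: Y, ok: Y}, stop: &{data: end, ack: Y, err: Y}}, more: !Unit.?Str.end}, done: !Unit.&{ok: ⊕{stop: Y, err: Y}, err: ?Str.end}}}

!Str = ?Str
  μY = μY  (μ self-dual)
    ⊕{retry,err,data} = &{retry,err,data}  (internal→external)
      case retry:
        !Bool = ?Bool
          !Bool = ?Bool
            !Str = ?Str
              !Str = ?Str
                dual(Y) = Y
      case err:
        !Str = ?Str
          ⊕{stop,ack} = &{stop,ack}  (internal→external)
            case stop:
              ⊕{data,err,ok} = &{data,err,ok}  (internal→external)
                case data:
                  ?Unit = !Unit
                    dual(end) = end
                case err:
                  ⊕{err,done} = &{err,done}  (internal→external)
                    case err:
                      dual(Y) = Y
                    case done:
                      dual(end) = end
                case ok:
                  ⊕{ok,done,stop} = &{ok,done,stop}  (internal→external)
                    case ok:
                      dual(end) = end
                    case done:
                      dual(Y) = Y
                    case stop:
                      dual(Y) = Y
            case ack:
              !Unit = ?Unit
                !Int = ?Int
                  dual(end) = end
      case data:
        &{data,more,done} = ⊕{data,more,done}  (external→internal)
          case data:
            ⊕{retry,data} = &{retry,data}  (internal→external)
              case retry:
                &{err,ack,stop} = ⊕{err,ack,stop}  (external→internal)
                  case err:
                    ⊕{retry,err} = &{retry,err}  (internal→external)
                      case retry:
                        dual(Y) = Y
                      case err:
                        dual(Y) = Y
                  case ack:
                    ⊕{more,retry,done} = &{more,retry,done}  (internal→external)
                      case more:
                        dual(Y) = Y
                      case retry:
                        dual(Y) = Y
                      case done:
                        dual(end) = end
                  case stop:
                    !Unit = ?Unit
                      dual(Y) = Y
              case data:
                !Int = ?Int
                  &{done,stop,retry} = ⊕{done,stop,retry}  (external→internal)
                    case done:
                      dual(end) = end
                    case stop:
                      dual(Y) = Y
                    case retry:
                      dual(Y) = Y
          case more:
            &{data,stop,more} = ⊕{data,stop,more}  (external→internal)
              case data:
                !Unit = ?Unit
                  &{data,retry,more} = ⊕{data,retry,more}  (external→internal)
                    case data:
                      dual(end) = end
                    case retry:
                      dual(end) = end
                    case more:
                      dual(Y) = Y
              case stop:
                ⊕{ok,stop} = &{ok,stop}  (internal→external)
                  case ok:
                    ⊕{ack,data,ok} = &{ack,data,ok}  (internal→external)
                      case ack:
                        dual(Y) = Y
                      case data:
                        dual(Y) = Y
                      case ok:
                        dual(Y) = Y
                  case stop:
                    ⊕{data,ack,err} = &{data,ack,err}  (internal→external)
                      case data:
                        dual(end) = end
                      case ack:
                        dual(Y) = Y
                      case err:
                        dual(Y) = Y
              case more:
                ?Unit = !Unit
                  !Str = ?Str
                    dual(end) = end
          case done:
            ?Unit = !Unit
              ⊕{ok,err} = &{ok,err}  (internal→external)
                case ok:
                  &{stop,err} = ⊕{stop,err}  (external→internal)
                    case stop:
                      dual(Y) = Y
                    case err:
                      dual(Y) = Y
                case err:
                  !Str = ?Str
                    dual(end) = end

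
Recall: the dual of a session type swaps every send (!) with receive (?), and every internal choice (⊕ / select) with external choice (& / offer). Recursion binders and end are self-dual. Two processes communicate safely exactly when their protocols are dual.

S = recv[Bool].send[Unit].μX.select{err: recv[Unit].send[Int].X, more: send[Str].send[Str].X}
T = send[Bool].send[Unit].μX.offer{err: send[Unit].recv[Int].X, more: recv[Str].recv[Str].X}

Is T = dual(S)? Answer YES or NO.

recv[Bool] | send[Bool]  match
  send[Unit] | send[Unit]  ✗ same direction on both sides — not dual

NO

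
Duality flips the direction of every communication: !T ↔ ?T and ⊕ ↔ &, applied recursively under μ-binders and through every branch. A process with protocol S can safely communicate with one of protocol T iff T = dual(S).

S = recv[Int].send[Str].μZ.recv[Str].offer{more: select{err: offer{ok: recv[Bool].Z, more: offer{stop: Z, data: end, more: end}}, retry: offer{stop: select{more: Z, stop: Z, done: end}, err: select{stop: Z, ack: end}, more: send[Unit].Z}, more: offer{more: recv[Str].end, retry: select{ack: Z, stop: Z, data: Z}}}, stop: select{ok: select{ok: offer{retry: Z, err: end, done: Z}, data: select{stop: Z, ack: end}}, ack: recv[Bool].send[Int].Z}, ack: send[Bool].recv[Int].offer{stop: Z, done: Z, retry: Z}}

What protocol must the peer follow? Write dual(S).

recv[Int] = send[Int]
  send[Str] = recv[Str]
    μZ = μZ  (rec unchanged)
      recv[Str] = send[Str]
        offer{more,stop,ack} = select{more,stop,ack}  (&→⊕)
          case more:
            select{err,retry,more} = offer{err,retry,more}  (select→offer)
              case err:
                offer{ok,more} = select{ok,more}  (&→⊕)
                  case ok:
                    recv[Bool] = send[Bool]
                      Z ↦ Z
                  case more:
                    offer{stop,data,more} = select{stop,data,more}  (&→⊕)
                      case stop:
                        Z ↦ Z
                      case data:
                        end ↦ end
                      case more:
                        end ↦ end
              case retry:
                offer{stop,err,more} = select{stop,err,more}  (&→⊕)
                  case stop:
                    select{more,stop,done} = offer{more,stop,done}  (select→offer)
                      case more:
                        Z ↦ Z
                      case stop:
                        Z ↦ Z
                      case done:
                        end ↦ end
                  case err:
                    select{stop,ack} = offer{stop,ack}  (select→offer)
                      case stop:
                        Z ↦ Z
                      case ack:
                        end ↦ end
                  case more:
                    send[Unit] = recv[Unit]
                      Z ↦ Z
              case more:
                offer{more,retry} = select{more,retry}  (&→⊕)
                  case more:
                    recv[Str] = send[Str]
                      end ↦ end
                  case retry:
                    select{ack,stop,data} = offer{ack,stop,data}  (select→offer)
                      case ack:
                        Z ↦ Z
                      case stop:
                        Z ↦ Z
                      case data:
                        Z ↦ Z
          case stop:
            select{ok,ack} = offer{ok,ack}  (select→offer)
              case ok:
                select{ok,data} = offer{ok,data}  (select→offer)
                  case ok:
                    offer{retry,err,done} = select{retry,err,done}  (&→⊕)
                      case retry:
                        Z ↦ Z
                      case err:
                        end ↦ end
                      case done:
                        Z ↦ Z
                  case data:
                    select{stop,ack} = offer{stop,ack}  (select→offer)
                      case stop:
                        Z ↦ Z
                      case ack:
                        end ↦ end
              case ack:
                recv[Bool] = send[Bool]
                  send[Int] = recv[Int]
                    Z ↦ Z
          case ack:
            send[Bool] = recv[Bool]
              recv[Int] = send[Int]
                offer{stop,done,retry} = select{stop,done,retry}  (&→⊕)
                  case stop:
                    Z ↦ Z
                  case done:
                    Z ↦ Z
                  case retry:
                    Z ↦ Z

send[Int].recv[Str].μZ.send[Str].select{more: offer{err: select{ok: send[Bool].Z, more: select{stop: Z, data: end, more: end}}, retry: select{stop: offer{more: Z, stop: Z, done: end}, err: offer{stop: Z, ack: end}, more: recv[Unit].Z}, more: select{more: send[Str].end, retry: offer{ack: Z, stop: Z, data: Z}}}, stop: offer{ok: offer{ok: select{retry: Z, err: end, done: Z}, data: offer{stop: Z, ack: end}}, ack: send[Bool].recv[Int].Z}, ack: recv[Bool].send[Int].select{stop: Z, done: Z, retry: Z}}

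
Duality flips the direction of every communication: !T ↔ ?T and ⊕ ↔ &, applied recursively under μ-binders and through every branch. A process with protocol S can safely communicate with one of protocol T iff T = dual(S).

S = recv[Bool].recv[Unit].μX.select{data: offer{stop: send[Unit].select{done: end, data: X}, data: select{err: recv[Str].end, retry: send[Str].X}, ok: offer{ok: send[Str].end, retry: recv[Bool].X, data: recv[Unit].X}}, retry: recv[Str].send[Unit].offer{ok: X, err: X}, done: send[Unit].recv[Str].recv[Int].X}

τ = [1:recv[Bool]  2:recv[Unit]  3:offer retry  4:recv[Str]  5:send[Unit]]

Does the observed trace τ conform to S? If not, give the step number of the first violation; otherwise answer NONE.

@1 recv[Bool]  ✓  residual = recv[Unit].μX.…
@2 recv[Unit]  ✓  residual = μX.…
@3 got offer retry, protocol expects select data or select retry or select done  ✗

3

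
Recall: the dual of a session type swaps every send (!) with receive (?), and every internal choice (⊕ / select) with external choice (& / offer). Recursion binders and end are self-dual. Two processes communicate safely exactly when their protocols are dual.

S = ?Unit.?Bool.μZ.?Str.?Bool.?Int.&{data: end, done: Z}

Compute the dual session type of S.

!Unit.!Bool.μZ.!Str.!Bool.!Int.⊕{data: end, done: Z}

?Unit = !Unit
  ?Bool = !Bool
    μZ = μZ  (rec unchanged)
      ?Str = !Str
        ?Bool = !Bool
          ?Int = !Int
            &{data,done} = ⊕{data,done}  (&→⊕)
              case data:
                dual(end) = end
              case done:
                dual(Z) = Z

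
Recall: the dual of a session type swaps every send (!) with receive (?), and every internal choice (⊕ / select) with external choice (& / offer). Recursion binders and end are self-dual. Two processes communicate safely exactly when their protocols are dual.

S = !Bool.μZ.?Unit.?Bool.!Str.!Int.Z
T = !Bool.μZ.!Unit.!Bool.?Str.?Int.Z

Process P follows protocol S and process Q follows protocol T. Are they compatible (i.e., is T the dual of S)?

!Bool ‖ !Bool  ✗ same direction on both sides — not dual

NO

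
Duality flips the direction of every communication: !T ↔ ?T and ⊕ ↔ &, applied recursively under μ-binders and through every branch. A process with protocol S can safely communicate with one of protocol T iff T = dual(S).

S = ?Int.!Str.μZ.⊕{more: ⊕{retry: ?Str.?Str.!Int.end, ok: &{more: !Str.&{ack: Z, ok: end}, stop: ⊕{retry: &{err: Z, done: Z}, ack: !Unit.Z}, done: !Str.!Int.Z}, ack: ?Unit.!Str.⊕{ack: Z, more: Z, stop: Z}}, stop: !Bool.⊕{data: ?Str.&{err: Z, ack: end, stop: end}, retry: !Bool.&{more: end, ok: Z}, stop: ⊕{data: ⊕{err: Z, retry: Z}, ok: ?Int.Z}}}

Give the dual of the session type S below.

!Int.?Str.μZ.&{more: &{retry: !Str.!Str.?Int.end, ok: ⊕{more: ?Str.⊕{ack: Z, ok: end}, stop: &{retry: ⊕{err: Z, done: Z}, ack: ?Unit.Z}, done: ?Str.?Int.Z}, ack: !Unit.?Str.&{ack: Z, more: Z, stop: Z}}, stop: ?Bool.&{data: !Str.⊕{err: Z, ack: end, stop: end}, retry: ?Bool.⊕{more: end, ok: Z}, stop: &{data: &{err: Z, retry: Z}, ok: !Int.Z}}}

?Int ↦ !Int
  !Str ↦ ?Str
    μZ ↦ μZ  (rec unchanged)
      ⊕{more,stop} ↦ &{more,stop}  (internal→external)
        case more:
          ⊕{retry,ok,ack} ↦ &{retry,ok,ack}  (internal→external)
            case retry:
              ?Str ↦ !Str
                ?Str ↦ !Str
                  !Int ↦ ?Int
                    dual(end) = end
            case ok:
              &{more,stop,done} ↦ ⊕{more,stop,done}  (external→internal)
                case more:
                  !Str ↦ ?Str
                    &{ack,ok} ↦ ⊕{ack,ok}  (external→internal)
                      case ack:
                        dual(Z) = Z
                      case ok:
                        dual(end) = end
                case stop:
                  ⊕{retry,ack} ↦ &{retry,ack}  (internal→external)
                    case retry:
                      &{err,done} ↦ ⊕{err,done}  (external→internal)
                        case err:
                          dual(Z) = Z
                        case done:
                          dual(Z) = Z
                    case ack:
                      !Unit ↦ ?Unit
                        dual(Z) = Z
                case done:
                  !Str ↦ ?Str
                    !Int ↦ ?Int
                      dual(Z) = Z
            case ack:
              ?Unit ↦ !Unit
                !Str ↦ ?Str
                  ⊕{ack,more,stop} ↦ &{ack,more,stop}  (internal→external)
                    case ack:
                      dual(Z) = Z
                    case more:
                      dual(Z) = Z
                    case stop:
                      dual(Z) = Z
        case stop:
          !Bool ↦ ?Bool
            ⊕{data,retry,stop} ↦ &{data,retry,stop}  (internal→external)
              case data:
                ?Str ↦ !Str
                  &{err,ack,stop} ↦ ⊕{err,ack,stop}  (external→internal)
                    case err:
                      dual(Z) = Z
                    case ack:
                      dual(end) = end
                    case stop:
                      dual(end) = end
              case retry:
                !Bool ↦ ?Bool
                  &{more,ok} ↦ ⊕{more,ok}  (external→internal)
                    case more:
                      dual(end) = end
                    case ok:
                      dual(Z) = Z
              case stop:
                ⊕{data,ok} ↦ &{data,ok}  (internal→external)
                  case data:
                    ⊕{err,retry} ↦ &{err,retry}  (internal→external)
                      case err:
                        dual(Z) = Z
                      case retry:
                        dual(Z) = Z
                  case ok:
                    ?Int ↦ !Int
                      dual(Z) = Z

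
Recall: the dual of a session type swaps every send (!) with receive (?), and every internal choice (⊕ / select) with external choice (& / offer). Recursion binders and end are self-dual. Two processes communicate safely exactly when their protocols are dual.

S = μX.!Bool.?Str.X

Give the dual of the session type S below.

μX ↦ μX  (μ self-dual)
  !Bool ↦ ?Bool
    ?Str ↦ !Str
      X self-dual

μX.?Bool.!Str.X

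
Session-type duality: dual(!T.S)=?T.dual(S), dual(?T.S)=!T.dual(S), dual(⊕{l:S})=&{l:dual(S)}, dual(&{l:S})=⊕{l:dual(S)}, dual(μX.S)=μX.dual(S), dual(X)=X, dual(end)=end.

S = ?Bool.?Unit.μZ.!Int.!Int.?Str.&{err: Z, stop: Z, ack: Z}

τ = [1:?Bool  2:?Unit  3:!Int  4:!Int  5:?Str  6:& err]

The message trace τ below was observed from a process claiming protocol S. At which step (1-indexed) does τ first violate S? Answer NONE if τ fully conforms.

NONE

[1] ?Bool  ok  state: ?Unit.μZ.…
[2] ?Unit  ok  state: μZ.…
[3] !Int  ok  state: !Int.?Str.&{err: μZ.…, stop: μZ.…, ack: μZ.…}
[4] !Int  ok  state: ?Str.&{err: μZ.…, stop: μZ.…, ack: μZ.…}
[5] ?Str  ok  state: &{err: μZ.…, stop: μZ.…, ack: μZ.…}
[6] & err  ok  state: μZ.…
trace exhausted — no violation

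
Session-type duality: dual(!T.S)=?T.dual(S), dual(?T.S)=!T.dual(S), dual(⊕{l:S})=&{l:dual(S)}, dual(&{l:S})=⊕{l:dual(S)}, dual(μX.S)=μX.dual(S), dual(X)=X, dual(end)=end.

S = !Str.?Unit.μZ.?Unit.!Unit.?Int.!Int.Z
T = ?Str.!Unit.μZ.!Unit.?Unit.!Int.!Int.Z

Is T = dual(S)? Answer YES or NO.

!Str | ?Str  ok
  ?Unit | !Unit  ok
    μZ | μZ  ok (μ self-dual)
      ?Unit | !Unit  ok
        !Unit | ?Unit  ok
          ?Int | !Int  ok
            !Int | !Int  ✗ same direction on both sides — not dual

NO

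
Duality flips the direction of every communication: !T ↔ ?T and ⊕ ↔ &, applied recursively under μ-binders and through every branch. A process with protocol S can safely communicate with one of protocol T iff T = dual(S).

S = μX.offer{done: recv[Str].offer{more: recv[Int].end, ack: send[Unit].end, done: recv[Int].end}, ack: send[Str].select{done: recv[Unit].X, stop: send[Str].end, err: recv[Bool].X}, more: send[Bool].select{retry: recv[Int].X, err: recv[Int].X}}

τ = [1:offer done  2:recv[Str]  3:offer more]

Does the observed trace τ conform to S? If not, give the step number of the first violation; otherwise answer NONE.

@1 offer done  ✓  state: recv[Str].offer{more: recv[Int].end, ack: send[Unit].end, done: recv[Int].end}
@2 recv[Str]  ✓  state: offer{more: recv[Int].end, ack: send[Unit].end, done: recv[Int].end}
@3 offer more  ✓  state: recv[Int].end
trace exhausted — no violation

NONE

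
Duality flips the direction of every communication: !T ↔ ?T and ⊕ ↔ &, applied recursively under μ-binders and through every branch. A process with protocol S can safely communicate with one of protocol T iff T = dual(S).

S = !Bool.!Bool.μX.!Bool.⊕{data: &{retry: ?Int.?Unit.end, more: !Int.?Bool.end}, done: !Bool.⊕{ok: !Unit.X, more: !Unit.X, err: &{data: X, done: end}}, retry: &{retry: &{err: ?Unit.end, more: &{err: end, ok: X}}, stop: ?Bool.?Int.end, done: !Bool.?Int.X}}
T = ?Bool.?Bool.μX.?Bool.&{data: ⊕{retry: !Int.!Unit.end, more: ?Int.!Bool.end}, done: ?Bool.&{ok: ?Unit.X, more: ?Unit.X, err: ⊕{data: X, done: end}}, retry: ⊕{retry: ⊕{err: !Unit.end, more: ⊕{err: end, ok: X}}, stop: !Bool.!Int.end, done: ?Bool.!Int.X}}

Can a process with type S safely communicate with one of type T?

!Bool vs ?Bool  ✓
  !Bool vs ?Bool  ✓
    μX vs μX  ✓ (rec unchanged)
      !Bool vs ?Bool  ✓
        ⊕{data,done,retry} vs &{data,done,retry}  ✓ same labels
          • data:
            &{retry,more} vs ⊕{retry,more}  ✓ same labels
              • retry:
                ?Int vs !Int  ✓
                  ?Unit vs !Unit  ✓
                    end vs end  ✓
              • more:
                !Int vs ?Int  ✓
                  ?Bool vs !Bool  ✓
                    end vs end  ✓
          • done:
            !Bool vs ?Bool  ✓
              ⊕{ok,more,err} vs &{ok,more,err}  ✓ same labels
                • ok:
                  !Unit vs ?Unit  ✓
                    X vs X  ✓
                • more:
                  !Unit vs ?Unit  ✓
                    X vs X  ✓
                • err:
                  &{data,done} vs ⊕{data,done}  ✓ same labels
                    • data:
                      X vs X  ✓
                    • done:
                      end vs end  ✓
          • retry:
            &{retry,stop,done} vs ⊕{retry,stop,done}  ✓ same labels
              • retry:
                &{err,more} vs ⊕{err,more}  ✓ same labels
                  • err:
                    ?Unit vs !Unit  ✓
                      end vs end  ✓
                  • more:
                    &{err,ok} vs ⊕{err,ok}  ✓ same labels
                      • err:
                        end vs end  ✓
                      • ok:
                        X vs X  ✓
              • stop:
                ?Bool vs !Bool  ✓
                  ?Int vs !Int  ✓
                    end vs end  ✓
              • done:
                !Bool vs ?Bool  ✓
                  ?Int vs !Int  ✓
                    X vs X  ✓

YES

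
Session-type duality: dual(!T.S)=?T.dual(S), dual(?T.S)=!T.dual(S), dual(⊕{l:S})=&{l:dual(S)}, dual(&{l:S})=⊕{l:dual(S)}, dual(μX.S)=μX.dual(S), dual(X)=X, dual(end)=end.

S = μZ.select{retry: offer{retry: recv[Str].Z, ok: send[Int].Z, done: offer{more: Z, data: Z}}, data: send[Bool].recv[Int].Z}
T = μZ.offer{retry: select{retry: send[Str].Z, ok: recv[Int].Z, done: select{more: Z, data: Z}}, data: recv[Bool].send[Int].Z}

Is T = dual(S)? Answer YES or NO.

YES

μZ vs μZ  ok (rec unchanged)
  select{retry,data} vs offer{retry,data}  ok same labels
    case retry:
      offer{retry,ok,done} vs select{retry,ok,done}  ok same labels
        case retry:
          recv[Str] vs send[Str]  ok
            Z vs Z  ok
        case ok:
          send[Int] vs recv[Int]  ok
            Z vs Z  ok
        case done:
          offer{more,data} vs select{more,data}  ok same labels
            case more:
              Z vs Z  ok
            case data:
              Z vs Z  ok
    case data:
      send[Bool] vs recv[Bool]  ok
        recv[Int] vs send[Int]  ok
          Z vs Z  ok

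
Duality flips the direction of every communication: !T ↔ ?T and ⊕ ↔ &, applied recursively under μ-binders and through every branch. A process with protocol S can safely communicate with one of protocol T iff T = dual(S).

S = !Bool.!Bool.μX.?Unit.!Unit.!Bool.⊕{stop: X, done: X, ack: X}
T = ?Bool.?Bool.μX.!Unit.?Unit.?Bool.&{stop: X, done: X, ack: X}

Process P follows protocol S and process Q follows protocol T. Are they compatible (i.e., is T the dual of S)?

YES

!Bool vs ?Bool  ✓
  !Bool vs ?Bool  ✓
    μX vs μX  ✓ (μ self-dual)
      ?Unit vs !Unit  ✓
        !Unit vs ?Unit  ✓
          !Bool vs ?Bool  ✓
            ⊕{stop,done,ack} vs &{stop,done,ack}  ✓ labels match
              [stop]
                X vs X  ✓
              [done]
                X vs X  ✓
              [ack]
                X vs X  ✓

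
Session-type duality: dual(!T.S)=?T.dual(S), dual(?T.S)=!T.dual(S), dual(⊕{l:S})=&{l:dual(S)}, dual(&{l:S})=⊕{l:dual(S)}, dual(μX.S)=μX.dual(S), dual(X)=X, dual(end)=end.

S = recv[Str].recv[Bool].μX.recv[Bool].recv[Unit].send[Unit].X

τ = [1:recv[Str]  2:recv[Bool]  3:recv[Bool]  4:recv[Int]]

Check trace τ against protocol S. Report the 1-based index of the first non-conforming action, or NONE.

4

@1 recv[Str]  ✓  now at recv[Bool].μX.…
@2 recv[Bool]  ✓  now at μX.…
@3 recv[Bool]  ✓  now at recv[Unit].send[Unit].μX.…
@4 got recv[Int], protocol expects recv[Unit]  ✗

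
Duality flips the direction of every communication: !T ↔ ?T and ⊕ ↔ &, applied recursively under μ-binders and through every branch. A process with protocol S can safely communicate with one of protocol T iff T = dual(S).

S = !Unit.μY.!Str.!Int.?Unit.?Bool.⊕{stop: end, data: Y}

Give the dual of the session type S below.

?Unit.μY.?Str.?Int.!Unit.!Bool.&{stop: end, data: Y}

!Unit ↦ ?Unit
  μY ↦ μY  (rec unchanged)
    !Str ↦ ?Str
      !Int ↦ ?Int
        ?Unit ↦ !Unit
          ?Bool ↦ !Bool
            ⊕{stop,data} ↦ &{stop,data}  (⊕→&)
              [stop]
                end self-dual
              [data]
                Y self-dual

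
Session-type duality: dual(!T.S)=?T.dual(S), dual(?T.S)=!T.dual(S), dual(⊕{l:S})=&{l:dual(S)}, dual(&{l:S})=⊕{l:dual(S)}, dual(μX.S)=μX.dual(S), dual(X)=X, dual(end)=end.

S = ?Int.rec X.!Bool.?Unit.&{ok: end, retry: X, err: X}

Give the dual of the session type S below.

!Int.rec X.?Bool.!Unit.+{ok: end, retry: X, err: X}

?Int = !Int
  rec X = rec X  (rec unchanged)
    !Bool = ?Bool
      ?Unit = !Unit
        &{ok,retry,err} = +{ok,retry,err}  (external→internal)
          case ok:
            end self-dual
          case retry:
            X self-dual
          case err:
            X self-dual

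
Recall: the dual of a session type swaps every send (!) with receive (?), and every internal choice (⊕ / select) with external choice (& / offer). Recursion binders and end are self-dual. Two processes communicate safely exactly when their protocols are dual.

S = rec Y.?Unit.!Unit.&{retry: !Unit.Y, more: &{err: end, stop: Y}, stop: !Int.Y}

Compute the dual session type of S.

rec Y → rec Y  (rec unchanged)
  ?Unit → !Unit
    !Unit → ?Unit
      &{retry,more,stop} → +{retry,more,stop}  (external→internal)
        [retry]
          !Unit → ?Unit
            Y ↦ Y
        [more]
          &{err,stop} → +{err,stop}  (external→internal)
            [err]
              end ↦ end
            [stop]
              Y ↦ Y
        [stop]
          !Int → ?Int
            Y ↦ Y

rec Y.!Unit.?Unit.+{retry: ?Unit.Y, more: +{err: end, stop: Y}, stop: ?Int.Y}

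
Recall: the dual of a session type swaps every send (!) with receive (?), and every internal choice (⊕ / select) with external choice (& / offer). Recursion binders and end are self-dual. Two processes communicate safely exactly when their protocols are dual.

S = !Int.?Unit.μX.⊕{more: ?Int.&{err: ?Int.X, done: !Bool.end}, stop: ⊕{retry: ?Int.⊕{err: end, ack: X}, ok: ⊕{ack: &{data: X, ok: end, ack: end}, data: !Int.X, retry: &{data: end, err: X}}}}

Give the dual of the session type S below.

?Int.!Unit.μX.&{more: !Int.⊕{err: !Int.X, done: ?Bool.end}, stop: &{retry: !Int.&{err: end, ack: X}, ok: &{ack: ⊕{data: X, ok: end, ack: end}, data: ?Int.X, retry: ⊕{data: end, err: X}}}}

!Int = ?Int
  ?Unit = !Unit
    μX = μX  (binder kept)
      ⊕{more,stop} = &{more,stop}  (internal→external)
        [more]
          ?Int = !Int
            &{err,done} = ⊕{err,done}  (&→⊕)
              [err]
                ?Int = !Int
                  X self-dual
              [done]
                !Bool = ?Bool
                  end self-dual
        [stop]
          ⊕{retry,ok} = &{retry,ok}  (internal→external)
            [retry]
              ?Int = !Int
                ⊕{err,ack} = &{err,ack}  (internal→external)
                  [err]
                    end self-dual
                  [ack]
                    X self-dual
            [ok]
              ⊕{ack,data,retry} = &{ack,data,retry}  (internal→external)
                [ack]
                  &{data,ok,ack} = ⊕{data,ok,ack}  (&→⊕)
                    [data]
                      X self-dual
                    [ok]
                      end self-dual
                    [ack]
                      end self-dual
                [data]
                  !Int = ?Int
                    X self-dual
                [retry]
                  &{data,err} = ⊕{data,err}  (&→⊕)
                    [data]
                      end self-dual
                    [err]
                      X self-dual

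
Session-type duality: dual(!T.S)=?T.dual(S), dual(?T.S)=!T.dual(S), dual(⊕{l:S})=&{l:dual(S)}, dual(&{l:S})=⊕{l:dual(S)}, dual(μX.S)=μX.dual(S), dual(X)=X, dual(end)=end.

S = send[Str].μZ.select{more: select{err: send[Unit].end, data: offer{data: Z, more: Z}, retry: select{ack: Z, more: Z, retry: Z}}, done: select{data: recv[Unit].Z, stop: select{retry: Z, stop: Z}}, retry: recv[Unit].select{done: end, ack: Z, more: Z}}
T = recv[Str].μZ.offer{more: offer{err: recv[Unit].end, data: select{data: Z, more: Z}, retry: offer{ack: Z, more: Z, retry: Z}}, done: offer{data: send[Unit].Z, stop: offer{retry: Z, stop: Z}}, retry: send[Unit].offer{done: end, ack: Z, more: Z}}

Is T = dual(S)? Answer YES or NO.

YES

send[Str] vs recv[Str]  ✓
  μZ vs μZ  ✓ (binder kept)
    select{more,done,retry} vs offer{more,done,retry}  ✓ label sets agree
      [more]
        select{err,data,retry} vs offer{err,data,retry}  ✓ label sets agree
          [err]
            send[Unit] vs recv[Unit]  ✓
              end vs end  ✓
          [data]
            offer{data,more} vs select{data,more}  ✓ label sets agree
              [data]
                Z vs Z  ✓
              [more]
                Z vs Z  ✓
          [retry]
            select{ack,more,retry} vs offer{ack,more,retry}  ✓ label sets agree
              [ack]
                Z vs Z  ✓
              [more]
                Z vs Z  ✓
              [retry]
                Z vs Z  ✓
      [done]
        select{data,stop} vs offer{data,stop}  ✓ label sets agree
          [data]
            recv[Unit] vs send[Unit]  ✓
              Z vs Z  ✓
          [stop]
            select{retry,stop} vs offer{retry,stop}  ✓ label sets agree
              [retry]
                Z vs Z  ✓
              [stop]
                Z vs Z  ✓
      [retry]
        recv[Unit] vs send[Unit]  ✓
          select{done,ack,more} vs offer{done,ack,more}  ✓ label sets agree
            [done]
              end vs end  ✓
            [ack]
              Z vs Z  ✓
            [more]
              Z vs Z  ✓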